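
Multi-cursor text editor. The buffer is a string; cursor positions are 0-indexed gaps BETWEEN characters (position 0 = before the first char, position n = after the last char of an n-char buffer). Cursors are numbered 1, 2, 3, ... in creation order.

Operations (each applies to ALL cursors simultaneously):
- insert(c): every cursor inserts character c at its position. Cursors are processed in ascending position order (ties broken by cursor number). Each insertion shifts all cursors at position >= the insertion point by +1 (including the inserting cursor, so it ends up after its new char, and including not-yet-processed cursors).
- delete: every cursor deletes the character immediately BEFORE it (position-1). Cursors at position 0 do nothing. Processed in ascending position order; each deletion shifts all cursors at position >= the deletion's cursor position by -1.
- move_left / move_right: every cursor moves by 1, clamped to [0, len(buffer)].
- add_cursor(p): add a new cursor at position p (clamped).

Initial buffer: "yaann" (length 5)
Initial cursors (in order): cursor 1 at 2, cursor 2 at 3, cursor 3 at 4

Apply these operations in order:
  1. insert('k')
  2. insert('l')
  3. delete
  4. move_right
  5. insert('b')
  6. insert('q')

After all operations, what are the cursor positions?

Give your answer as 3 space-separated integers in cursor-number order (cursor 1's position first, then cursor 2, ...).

Answer: 6 10 14

Derivation:
After op 1 (insert('k')): buffer="yakaknkn" (len 8), cursors c1@3 c2@5 c3@7, authorship ..1.2.3.
After op 2 (insert('l')): buffer="yaklaklnkln" (len 11), cursors c1@4 c2@7 c3@10, authorship ..11.22.33.
After op 3 (delete): buffer="yakaknkn" (len 8), cursors c1@3 c2@5 c3@7, authorship ..1.2.3.
After op 4 (move_right): buffer="yakaknkn" (len 8), cursors c1@4 c2@6 c3@8, authorship ..1.2.3.
After op 5 (insert('b')): buffer="yakabknbknb" (len 11), cursors c1@5 c2@8 c3@11, authorship ..1.12.23.3
After op 6 (insert('q')): buffer="yakabqknbqknbq" (len 14), cursors c1@6 c2@10 c3@14, authorship ..1.112.223.33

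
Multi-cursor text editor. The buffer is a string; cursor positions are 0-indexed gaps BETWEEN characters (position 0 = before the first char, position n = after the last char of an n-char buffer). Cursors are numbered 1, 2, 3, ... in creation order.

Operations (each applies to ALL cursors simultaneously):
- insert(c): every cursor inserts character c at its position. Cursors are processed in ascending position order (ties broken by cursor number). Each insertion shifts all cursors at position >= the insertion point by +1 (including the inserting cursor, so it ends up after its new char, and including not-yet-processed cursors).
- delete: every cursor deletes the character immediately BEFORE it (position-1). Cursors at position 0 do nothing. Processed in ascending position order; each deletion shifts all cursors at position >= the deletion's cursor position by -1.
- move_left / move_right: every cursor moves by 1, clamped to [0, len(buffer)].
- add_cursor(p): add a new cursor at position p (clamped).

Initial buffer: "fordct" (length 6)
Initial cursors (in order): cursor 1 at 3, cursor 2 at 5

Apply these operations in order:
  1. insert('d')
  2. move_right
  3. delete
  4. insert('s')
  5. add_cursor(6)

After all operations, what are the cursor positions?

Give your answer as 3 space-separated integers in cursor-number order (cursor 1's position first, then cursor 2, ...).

After op 1 (insert('d')): buffer="forddcdt" (len 8), cursors c1@4 c2@7, authorship ...1..2.
After op 2 (move_right): buffer="forddcdt" (len 8), cursors c1@5 c2@8, authorship ...1..2.
After op 3 (delete): buffer="fordcd" (len 6), cursors c1@4 c2@6, authorship ...1.2
After op 4 (insert('s')): buffer="fordscds" (len 8), cursors c1@5 c2@8, authorship ...11.22
After op 5 (add_cursor(6)): buffer="fordscds" (len 8), cursors c1@5 c3@6 c2@8, authorship ...11.22

Answer: 5 8 6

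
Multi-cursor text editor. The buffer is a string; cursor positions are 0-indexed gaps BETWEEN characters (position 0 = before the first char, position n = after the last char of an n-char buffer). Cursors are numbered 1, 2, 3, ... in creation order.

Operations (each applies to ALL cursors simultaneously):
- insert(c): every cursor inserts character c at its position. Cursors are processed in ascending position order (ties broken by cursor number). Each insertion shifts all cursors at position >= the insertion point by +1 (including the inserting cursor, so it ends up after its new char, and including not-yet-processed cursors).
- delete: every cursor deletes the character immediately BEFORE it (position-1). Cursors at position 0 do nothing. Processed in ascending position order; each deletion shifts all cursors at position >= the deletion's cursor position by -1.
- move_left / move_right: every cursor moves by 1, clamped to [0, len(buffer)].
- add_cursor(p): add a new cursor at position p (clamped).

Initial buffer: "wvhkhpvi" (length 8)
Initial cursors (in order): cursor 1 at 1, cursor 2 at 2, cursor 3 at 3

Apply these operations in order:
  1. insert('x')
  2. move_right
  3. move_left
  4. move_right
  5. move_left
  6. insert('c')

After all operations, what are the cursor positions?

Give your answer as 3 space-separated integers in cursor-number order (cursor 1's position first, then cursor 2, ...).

Answer: 3 6 9

Derivation:
After op 1 (insert('x')): buffer="wxvxhxkhpvi" (len 11), cursors c1@2 c2@4 c3@6, authorship .1.2.3.....
After op 2 (move_right): buffer="wxvxhxkhpvi" (len 11), cursors c1@3 c2@5 c3@7, authorship .1.2.3.....
After op 3 (move_left): buffer="wxvxhxkhpvi" (len 11), cursors c1@2 c2@4 c3@6, authorship .1.2.3.....
After op 4 (move_right): buffer="wxvxhxkhpvi" (len 11), cursors c1@3 c2@5 c3@7, authorship .1.2.3.....
After op 5 (move_left): buffer="wxvxhxkhpvi" (len 11), cursors c1@2 c2@4 c3@6, authorship .1.2.3.....
After op 6 (insert('c')): buffer="wxcvxchxckhpvi" (len 14), cursors c1@3 c2@6 c3@9, authorship .11.22.33.....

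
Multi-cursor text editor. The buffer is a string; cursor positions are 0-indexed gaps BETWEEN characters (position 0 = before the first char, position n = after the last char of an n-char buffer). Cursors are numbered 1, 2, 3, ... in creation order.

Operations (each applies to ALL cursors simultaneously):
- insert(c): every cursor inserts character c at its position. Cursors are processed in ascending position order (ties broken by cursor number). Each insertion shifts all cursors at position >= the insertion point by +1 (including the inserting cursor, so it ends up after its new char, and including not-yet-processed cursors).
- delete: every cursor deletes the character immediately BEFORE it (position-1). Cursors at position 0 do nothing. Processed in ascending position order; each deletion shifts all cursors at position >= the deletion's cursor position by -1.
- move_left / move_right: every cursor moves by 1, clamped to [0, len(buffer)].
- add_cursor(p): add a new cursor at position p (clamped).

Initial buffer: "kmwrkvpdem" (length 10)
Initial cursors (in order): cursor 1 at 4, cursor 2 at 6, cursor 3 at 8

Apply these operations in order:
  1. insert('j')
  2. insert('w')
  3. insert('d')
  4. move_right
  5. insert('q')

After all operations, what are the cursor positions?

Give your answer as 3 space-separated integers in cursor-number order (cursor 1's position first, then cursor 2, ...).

After op 1 (insert('j')): buffer="kmwrjkvjpdjem" (len 13), cursors c1@5 c2@8 c3@11, authorship ....1..2..3..
After op 2 (insert('w')): buffer="kmwrjwkvjwpdjwem" (len 16), cursors c1@6 c2@10 c3@14, authorship ....11..22..33..
After op 3 (insert('d')): buffer="kmwrjwdkvjwdpdjwdem" (len 19), cursors c1@7 c2@12 c3@17, authorship ....111..222..333..
After op 4 (move_right): buffer="kmwrjwdkvjwdpdjwdem" (len 19), cursors c1@8 c2@13 c3@18, authorship ....111..222..333..
After op 5 (insert('q')): buffer="kmwrjwdkqvjwdpqdjwdeqm" (len 22), cursors c1@9 c2@15 c3@21, authorship ....111.1.222.2.333.3.

Answer: 9 15 21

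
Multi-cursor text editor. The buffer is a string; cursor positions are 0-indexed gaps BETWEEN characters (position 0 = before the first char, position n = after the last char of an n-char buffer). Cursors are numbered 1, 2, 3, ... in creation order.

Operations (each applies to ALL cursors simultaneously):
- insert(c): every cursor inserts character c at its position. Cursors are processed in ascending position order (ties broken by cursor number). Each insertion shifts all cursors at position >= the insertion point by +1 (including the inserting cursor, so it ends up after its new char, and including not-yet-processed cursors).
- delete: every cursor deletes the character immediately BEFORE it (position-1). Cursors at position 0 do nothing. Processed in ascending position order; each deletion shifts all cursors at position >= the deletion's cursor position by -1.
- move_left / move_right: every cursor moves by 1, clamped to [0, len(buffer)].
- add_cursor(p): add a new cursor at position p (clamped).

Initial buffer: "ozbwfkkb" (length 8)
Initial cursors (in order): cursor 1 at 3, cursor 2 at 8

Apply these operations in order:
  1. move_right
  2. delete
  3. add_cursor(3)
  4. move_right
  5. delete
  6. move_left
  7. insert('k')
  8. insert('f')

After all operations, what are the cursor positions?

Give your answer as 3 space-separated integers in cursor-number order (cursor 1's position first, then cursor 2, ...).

After op 1 (move_right): buffer="ozbwfkkb" (len 8), cursors c1@4 c2@8, authorship ........
After op 2 (delete): buffer="ozbfkk" (len 6), cursors c1@3 c2@6, authorship ......
After op 3 (add_cursor(3)): buffer="ozbfkk" (len 6), cursors c1@3 c3@3 c2@6, authorship ......
After op 4 (move_right): buffer="ozbfkk" (len 6), cursors c1@4 c3@4 c2@6, authorship ......
After op 5 (delete): buffer="ozk" (len 3), cursors c1@2 c3@2 c2@3, authorship ...
After op 6 (move_left): buffer="ozk" (len 3), cursors c1@1 c3@1 c2@2, authorship ...
After op 7 (insert('k')): buffer="okkzkk" (len 6), cursors c1@3 c3@3 c2@5, authorship .13.2.
After op 8 (insert('f')): buffer="okkffzkfk" (len 9), cursors c1@5 c3@5 c2@8, authorship .1313.22.

Answer: 5 8 5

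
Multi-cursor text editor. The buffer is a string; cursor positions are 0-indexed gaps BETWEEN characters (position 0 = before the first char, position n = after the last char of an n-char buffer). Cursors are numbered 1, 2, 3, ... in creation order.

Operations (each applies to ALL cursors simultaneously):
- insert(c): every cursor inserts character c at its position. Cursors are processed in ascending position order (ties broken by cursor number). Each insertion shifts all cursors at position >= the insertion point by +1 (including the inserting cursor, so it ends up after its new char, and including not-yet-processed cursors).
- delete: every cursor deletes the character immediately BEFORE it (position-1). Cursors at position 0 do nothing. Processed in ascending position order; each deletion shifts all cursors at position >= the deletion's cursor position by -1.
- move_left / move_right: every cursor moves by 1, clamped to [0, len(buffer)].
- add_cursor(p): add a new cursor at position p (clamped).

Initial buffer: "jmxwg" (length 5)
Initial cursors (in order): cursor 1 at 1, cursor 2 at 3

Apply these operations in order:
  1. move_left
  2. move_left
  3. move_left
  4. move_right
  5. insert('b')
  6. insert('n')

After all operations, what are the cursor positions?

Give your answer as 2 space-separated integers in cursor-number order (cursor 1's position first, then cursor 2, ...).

After op 1 (move_left): buffer="jmxwg" (len 5), cursors c1@0 c2@2, authorship .....
After op 2 (move_left): buffer="jmxwg" (len 5), cursors c1@0 c2@1, authorship .....
After op 3 (move_left): buffer="jmxwg" (len 5), cursors c1@0 c2@0, authorship .....
After op 4 (move_right): buffer="jmxwg" (len 5), cursors c1@1 c2@1, authorship .....
After op 5 (insert('b')): buffer="jbbmxwg" (len 7), cursors c1@3 c2@3, authorship .12....
After op 6 (insert('n')): buffer="jbbnnmxwg" (len 9), cursors c1@5 c2@5, authorship .1212....

Answer: 5 5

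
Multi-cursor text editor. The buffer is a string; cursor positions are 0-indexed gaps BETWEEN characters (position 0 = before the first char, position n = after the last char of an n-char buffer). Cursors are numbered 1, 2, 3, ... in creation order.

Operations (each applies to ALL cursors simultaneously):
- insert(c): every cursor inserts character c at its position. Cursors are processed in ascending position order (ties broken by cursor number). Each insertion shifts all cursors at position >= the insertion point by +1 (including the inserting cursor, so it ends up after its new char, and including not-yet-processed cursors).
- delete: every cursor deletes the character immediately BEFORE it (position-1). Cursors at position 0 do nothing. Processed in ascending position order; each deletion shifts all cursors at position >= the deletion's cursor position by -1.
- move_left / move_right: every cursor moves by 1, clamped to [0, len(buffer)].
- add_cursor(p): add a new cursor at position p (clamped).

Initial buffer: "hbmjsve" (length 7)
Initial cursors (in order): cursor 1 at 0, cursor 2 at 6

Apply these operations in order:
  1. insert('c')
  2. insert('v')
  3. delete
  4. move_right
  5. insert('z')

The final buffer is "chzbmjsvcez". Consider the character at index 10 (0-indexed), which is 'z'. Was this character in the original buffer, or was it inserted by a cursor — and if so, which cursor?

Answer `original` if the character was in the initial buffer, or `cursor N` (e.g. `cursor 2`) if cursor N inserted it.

Answer: cursor 2

Derivation:
After op 1 (insert('c')): buffer="chbmjsvce" (len 9), cursors c1@1 c2@8, authorship 1......2.
After op 2 (insert('v')): buffer="cvhbmjsvcve" (len 11), cursors c1@2 c2@10, authorship 11......22.
After op 3 (delete): buffer="chbmjsvce" (len 9), cursors c1@1 c2@8, authorship 1......2.
After op 4 (move_right): buffer="chbmjsvce" (len 9), cursors c1@2 c2@9, authorship 1......2.
After op 5 (insert('z')): buffer="chzbmjsvcez" (len 11), cursors c1@3 c2@11, authorship 1.1.....2.2
Authorship (.=original, N=cursor N): 1 . 1 . . . . . 2 . 2
Index 10: author = 2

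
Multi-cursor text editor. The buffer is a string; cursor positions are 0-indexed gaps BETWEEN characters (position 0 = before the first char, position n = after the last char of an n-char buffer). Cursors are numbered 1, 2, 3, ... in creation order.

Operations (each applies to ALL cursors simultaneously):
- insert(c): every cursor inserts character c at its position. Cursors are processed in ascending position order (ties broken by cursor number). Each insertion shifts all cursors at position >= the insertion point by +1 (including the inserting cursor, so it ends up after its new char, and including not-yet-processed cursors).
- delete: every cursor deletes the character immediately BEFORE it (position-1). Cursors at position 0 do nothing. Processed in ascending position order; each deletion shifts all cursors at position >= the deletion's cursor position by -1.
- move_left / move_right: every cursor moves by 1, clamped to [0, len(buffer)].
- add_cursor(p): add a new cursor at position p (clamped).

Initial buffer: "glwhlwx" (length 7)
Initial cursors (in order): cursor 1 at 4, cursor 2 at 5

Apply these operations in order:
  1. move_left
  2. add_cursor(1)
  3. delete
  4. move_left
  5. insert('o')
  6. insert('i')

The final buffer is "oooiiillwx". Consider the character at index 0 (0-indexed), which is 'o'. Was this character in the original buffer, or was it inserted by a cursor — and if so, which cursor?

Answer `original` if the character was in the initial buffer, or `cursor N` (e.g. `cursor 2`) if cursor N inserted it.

After op 1 (move_left): buffer="glwhlwx" (len 7), cursors c1@3 c2@4, authorship .......
After op 2 (add_cursor(1)): buffer="glwhlwx" (len 7), cursors c3@1 c1@3 c2@4, authorship .......
After op 3 (delete): buffer="llwx" (len 4), cursors c3@0 c1@1 c2@1, authorship ....
After op 4 (move_left): buffer="llwx" (len 4), cursors c1@0 c2@0 c3@0, authorship ....
After op 5 (insert('o')): buffer="ooollwx" (len 7), cursors c1@3 c2@3 c3@3, authorship 123....
After op 6 (insert('i')): buffer="oooiiillwx" (len 10), cursors c1@6 c2@6 c3@6, authorship 123123....
Authorship (.=original, N=cursor N): 1 2 3 1 2 3 . . . .
Index 0: author = 1

Answer: cursor 1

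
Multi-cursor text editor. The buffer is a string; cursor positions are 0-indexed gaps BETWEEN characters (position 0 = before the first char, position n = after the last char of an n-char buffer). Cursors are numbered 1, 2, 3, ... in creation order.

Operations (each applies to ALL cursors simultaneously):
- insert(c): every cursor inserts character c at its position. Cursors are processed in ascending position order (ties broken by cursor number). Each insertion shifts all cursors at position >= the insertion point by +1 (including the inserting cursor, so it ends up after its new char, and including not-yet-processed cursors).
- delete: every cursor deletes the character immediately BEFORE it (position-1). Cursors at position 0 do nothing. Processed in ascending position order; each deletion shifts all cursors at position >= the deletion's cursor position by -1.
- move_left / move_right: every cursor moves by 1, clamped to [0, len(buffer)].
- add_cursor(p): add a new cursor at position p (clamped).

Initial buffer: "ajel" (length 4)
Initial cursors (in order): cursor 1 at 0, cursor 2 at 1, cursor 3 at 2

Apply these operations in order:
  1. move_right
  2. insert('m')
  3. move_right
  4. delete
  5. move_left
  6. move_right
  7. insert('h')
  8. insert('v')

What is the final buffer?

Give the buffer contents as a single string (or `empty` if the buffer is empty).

Answer: amhvmhvmhv

Derivation:
After op 1 (move_right): buffer="ajel" (len 4), cursors c1@1 c2@2 c3@3, authorship ....
After op 2 (insert('m')): buffer="amjmeml" (len 7), cursors c1@2 c2@4 c3@6, authorship .1.2.3.
After op 3 (move_right): buffer="amjmeml" (len 7), cursors c1@3 c2@5 c3@7, authorship .1.2.3.
After op 4 (delete): buffer="ammm" (len 4), cursors c1@2 c2@3 c3@4, authorship .123
After op 5 (move_left): buffer="ammm" (len 4), cursors c1@1 c2@2 c3@3, authorship .123
After op 6 (move_right): buffer="ammm" (len 4), cursors c1@2 c2@3 c3@4, authorship .123
After op 7 (insert('h')): buffer="amhmhmh" (len 7), cursors c1@3 c2@5 c3@7, authorship .112233
After op 8 (insert('v')): buffer="amhvmhvmhv" (len 10), cursors c1@4 c2@7 c3@10, authorship .111222333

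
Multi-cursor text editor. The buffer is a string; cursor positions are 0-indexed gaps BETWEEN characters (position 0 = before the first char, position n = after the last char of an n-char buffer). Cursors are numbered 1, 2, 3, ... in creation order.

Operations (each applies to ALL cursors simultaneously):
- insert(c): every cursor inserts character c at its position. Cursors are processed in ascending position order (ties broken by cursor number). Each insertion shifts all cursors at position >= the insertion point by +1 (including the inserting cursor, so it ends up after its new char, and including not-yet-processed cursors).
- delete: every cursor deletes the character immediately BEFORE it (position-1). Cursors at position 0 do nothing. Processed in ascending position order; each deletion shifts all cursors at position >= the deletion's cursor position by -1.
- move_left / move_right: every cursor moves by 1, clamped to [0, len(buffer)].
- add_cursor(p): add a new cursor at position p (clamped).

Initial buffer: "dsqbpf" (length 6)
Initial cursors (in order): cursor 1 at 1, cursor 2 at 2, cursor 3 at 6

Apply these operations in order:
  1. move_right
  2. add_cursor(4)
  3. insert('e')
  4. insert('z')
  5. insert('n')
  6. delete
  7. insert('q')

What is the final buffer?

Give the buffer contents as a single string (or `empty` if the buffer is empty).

Answer: dsezqqezqbezqpfezq

Derivation:
After op 1 (move_right): buffer="dsqbpf" (len 6), cursors c1@2 c2@3 c3@6, authorship ......
After op 2 (add_cursor(4)): buffer="dsqbpf" (len 6), cursors c1@2 c2@3 c4@4 c3@6, authorship ......
After op 3 (insert('e')): buffer="dseqebepfe" (len 10), cursors c1@3 c2@5 c4@7 c3@10, authorship ..1.2.4..3
After op 4 (insert('z')): buffer="dsezqezbezpfez" (len 14), cursors c1@4 c2@7 c4@10 c3@14, authorship ..11.22.44..33
After op 5 (insert('n')): buffer="dseznqeznbeznpfezn" (len 18), cursors c1@5 c2@9 c4@13 c3@18, authorship ..111.222.444..333
After op 6 (delete): buffer="dsezqezbezpfez" (len 14), cursors c1@4 c2@7 c4@10 c3@14, authorship ..11.22.44..33
After op 7 (insert('q')): buffer="dsezqqezqbezqpfezq" (len 18), cursors c1@5 c2@9 c4@13 c3@18, authorship ..111.222.444..333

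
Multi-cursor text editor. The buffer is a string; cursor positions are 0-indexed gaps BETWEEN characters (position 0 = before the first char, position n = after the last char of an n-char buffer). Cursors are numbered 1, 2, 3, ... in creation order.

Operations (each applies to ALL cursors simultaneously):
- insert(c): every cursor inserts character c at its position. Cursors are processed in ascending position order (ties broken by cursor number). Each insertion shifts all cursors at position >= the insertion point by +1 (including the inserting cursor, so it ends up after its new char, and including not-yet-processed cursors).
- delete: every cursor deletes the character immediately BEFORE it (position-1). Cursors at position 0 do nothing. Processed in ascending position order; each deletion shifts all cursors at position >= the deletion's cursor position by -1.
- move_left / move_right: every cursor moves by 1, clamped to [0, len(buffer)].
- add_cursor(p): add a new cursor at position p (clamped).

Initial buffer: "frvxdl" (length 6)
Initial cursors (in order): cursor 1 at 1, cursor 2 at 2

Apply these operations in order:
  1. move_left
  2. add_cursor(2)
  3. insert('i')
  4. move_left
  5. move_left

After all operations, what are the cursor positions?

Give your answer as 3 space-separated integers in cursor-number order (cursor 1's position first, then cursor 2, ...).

Answer: 0 1 3

Derivation:
After op 1 (move_left): buffer="frvxdl" (len 6), cursors c1@0 c2@1, authorship ......
After op 2 (add_cursor(2)): buffer="frvxdl" (len 6), cursors c1@0 c2@1 c3@2, authorship ......
After op 3 (insert('i')): buffer="ifirivxdl" (len 9), cursors c1@1 c2@3 c3@5, authorship 1.2.3....
After op 4 (move_left): buffer="ifirivxdl" (len 9), cursors c1@0 c2@2 c3@4, authorship 1.2.3....
After op 5 (move_left): buffer="ifirivxdl" (len 9), cursors c1@0 c2@1 c3@3, authorship 1.2.3....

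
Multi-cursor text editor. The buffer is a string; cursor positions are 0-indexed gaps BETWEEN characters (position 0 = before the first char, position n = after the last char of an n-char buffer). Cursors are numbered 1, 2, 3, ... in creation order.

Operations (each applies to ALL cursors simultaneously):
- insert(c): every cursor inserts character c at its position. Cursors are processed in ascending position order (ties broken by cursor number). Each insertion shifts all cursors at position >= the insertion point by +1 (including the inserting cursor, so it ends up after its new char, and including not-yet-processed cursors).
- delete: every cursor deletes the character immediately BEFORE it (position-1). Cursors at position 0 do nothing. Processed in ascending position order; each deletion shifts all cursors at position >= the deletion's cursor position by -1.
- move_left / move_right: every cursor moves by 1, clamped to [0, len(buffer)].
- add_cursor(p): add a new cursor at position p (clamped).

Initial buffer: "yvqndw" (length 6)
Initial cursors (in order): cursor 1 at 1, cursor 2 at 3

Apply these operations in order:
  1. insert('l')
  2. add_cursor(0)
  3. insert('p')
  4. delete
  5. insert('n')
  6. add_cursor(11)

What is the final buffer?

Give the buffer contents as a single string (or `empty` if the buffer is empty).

After op 1 (insert('l')): buffer="ylvqlndw" (len 8), cursors c1@2 c2@5, authorship .1..2...
After op 2 (add_cursor(0)): buffer="ylvqlndw" (len 8), cursors c3@0 c1@2 c2@5, authorship .1..2...
After op 3 (insert('p')): buffer="pylpvqlpndw" (len 11), cursors c3@1 c1@4 c2@8, authorship 3.11..22...
After op 4 (delete): buffer="ylvqlndw" (len 8), cursors c3@0 c1@2 c2@5, authorship .1..2...
After op 5 (insert('n')): buffer="nylnvqlnndw" (len 11), cursors c3@1 c1@4 c2@8, authorship 3.11..22...
After op 6 (add_cursor(11)): buffer="nylnvqlnndw" (len 11), cursors c3@1 c1@4 c2@8 c4@11, authorship 3.11..22...

Answer: nylnvqlnndw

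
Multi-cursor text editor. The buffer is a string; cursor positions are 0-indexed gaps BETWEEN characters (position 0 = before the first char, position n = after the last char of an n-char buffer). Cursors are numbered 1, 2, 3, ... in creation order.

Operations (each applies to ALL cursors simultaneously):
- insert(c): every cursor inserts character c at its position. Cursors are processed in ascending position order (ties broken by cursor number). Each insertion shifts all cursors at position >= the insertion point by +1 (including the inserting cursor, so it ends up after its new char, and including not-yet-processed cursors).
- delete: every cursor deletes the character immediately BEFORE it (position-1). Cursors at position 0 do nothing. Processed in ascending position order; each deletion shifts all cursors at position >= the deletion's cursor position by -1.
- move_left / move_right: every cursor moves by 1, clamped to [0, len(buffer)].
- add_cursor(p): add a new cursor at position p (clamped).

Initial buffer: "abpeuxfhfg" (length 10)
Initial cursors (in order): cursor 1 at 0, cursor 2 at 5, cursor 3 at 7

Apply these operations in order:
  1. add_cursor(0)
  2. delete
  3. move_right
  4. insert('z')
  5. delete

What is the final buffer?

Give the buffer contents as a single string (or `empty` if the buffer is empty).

Answer: abpexhfg

Derivation:
After op 1 (add_cursor(0)): buffer="abpeuxfhfg" (len 10), cursors c1@0 c4@0 c2@5 c3@7, authorship ..........
After op 2 (delete): buffer="abpexhfg" (len 8), cursors c1@0 c4@0 c2@4 c3@5, authorship ........
After op 3 (move_right): buffer="abpexhfg" (len 8), cursors c1@1 c4@1 c2@5 c3@6, authorship ........
After op 4 (insert('z')): buffer="azzbpexzhzfg" (len 12), cursors c1@3 c4@3 c2@8 c3@10, authorship .14....2.3..
After op 5 (delete): buffer="abpexhfg" (len 8), cursors c1@1 c4@1 c2@5 c3@6, authorship ........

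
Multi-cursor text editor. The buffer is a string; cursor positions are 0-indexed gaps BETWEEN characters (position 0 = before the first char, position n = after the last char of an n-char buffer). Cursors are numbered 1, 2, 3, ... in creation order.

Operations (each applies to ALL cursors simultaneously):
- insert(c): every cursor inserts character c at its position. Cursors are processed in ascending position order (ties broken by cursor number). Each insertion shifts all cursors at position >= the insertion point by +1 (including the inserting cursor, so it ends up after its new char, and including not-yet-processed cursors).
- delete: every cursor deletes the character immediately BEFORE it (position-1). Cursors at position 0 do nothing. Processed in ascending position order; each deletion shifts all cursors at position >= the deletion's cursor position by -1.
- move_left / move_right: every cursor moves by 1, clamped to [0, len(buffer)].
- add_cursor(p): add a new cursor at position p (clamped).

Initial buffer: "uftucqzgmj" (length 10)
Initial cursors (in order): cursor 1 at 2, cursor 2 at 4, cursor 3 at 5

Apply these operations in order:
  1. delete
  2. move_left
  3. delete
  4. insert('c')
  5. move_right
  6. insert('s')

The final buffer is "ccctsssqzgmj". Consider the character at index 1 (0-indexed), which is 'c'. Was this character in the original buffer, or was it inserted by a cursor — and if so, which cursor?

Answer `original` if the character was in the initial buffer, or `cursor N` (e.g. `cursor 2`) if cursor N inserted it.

After op 1 (delete): buffer="utqzgmj" (len 7), cursors c1@1 c2@2 c3@2, authorship .......
After op 2 (move_left): buffer="utqzgmj" (len 7), cursors c1@0 c2@1 c3@1, authorship .......
After op 3 (delete): buffer="tqzgmj" (len 6), cursors c1@0 c2@0 c3@0, authorship ......
After op 4 (insert('c')): buffer="ccctqzgmj" (len 9), cursors c1@3 c2@3 c3@3, authorship 123......
After op 5 (move_right): buffer="ccctqzgmj" (len 9), cursors c1@4 c2@4 c3@4, authorship 123......
After op 6 (insert('s')): buffer="ccctsssqzgmj" (len 12), cursors c1@7 c2@7 c3@7, authorship 123.123.....
Authorship (.=original, N=cursor N): 1 2 3 . 1 2 3 . . . . .
Index 1: author = 2

Answer: cursor 2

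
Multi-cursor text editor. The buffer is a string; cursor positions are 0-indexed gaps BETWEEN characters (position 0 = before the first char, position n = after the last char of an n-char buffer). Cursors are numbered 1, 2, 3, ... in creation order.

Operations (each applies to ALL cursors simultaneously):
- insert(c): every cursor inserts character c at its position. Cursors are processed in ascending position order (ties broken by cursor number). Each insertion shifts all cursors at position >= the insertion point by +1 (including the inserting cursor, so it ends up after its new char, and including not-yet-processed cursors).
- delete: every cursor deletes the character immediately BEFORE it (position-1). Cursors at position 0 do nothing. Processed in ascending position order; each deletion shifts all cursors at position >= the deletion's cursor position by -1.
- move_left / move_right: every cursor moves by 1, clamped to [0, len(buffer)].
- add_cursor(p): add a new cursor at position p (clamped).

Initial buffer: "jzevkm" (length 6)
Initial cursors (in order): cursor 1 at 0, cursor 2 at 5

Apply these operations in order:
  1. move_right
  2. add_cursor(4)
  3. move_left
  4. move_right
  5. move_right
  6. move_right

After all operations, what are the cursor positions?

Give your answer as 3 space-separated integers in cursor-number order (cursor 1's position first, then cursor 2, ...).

Answer: 3 6 6

Derivation:
After op 1 (move_right): buffer="jzevkm" (len 6), cursors c1@1 c2@6, authorship ......
After op 2 (add_cursor(4)): buffer="jzevkm" (len 6), cursors c1@1 c3@4 c2@6, authorship ......
After op 3 (move_left): buffer="jzevkm" (len 6), cursors c1@0 c3@3 c2@5, authorship ......
After op 4 (move_right): buffer="jzevkm" (len 6), cursors c1@1 c3@4 c2@6, authorship ......
After op 5 (move_right): buffer="jzevkm" (len 6), cursors c1@2 c3@5 c2@6, authorship ......
After op 6 (move_right): buffer="jzevkm" (len 6), cursors c1@3 c2@6 c3@6, authorship ......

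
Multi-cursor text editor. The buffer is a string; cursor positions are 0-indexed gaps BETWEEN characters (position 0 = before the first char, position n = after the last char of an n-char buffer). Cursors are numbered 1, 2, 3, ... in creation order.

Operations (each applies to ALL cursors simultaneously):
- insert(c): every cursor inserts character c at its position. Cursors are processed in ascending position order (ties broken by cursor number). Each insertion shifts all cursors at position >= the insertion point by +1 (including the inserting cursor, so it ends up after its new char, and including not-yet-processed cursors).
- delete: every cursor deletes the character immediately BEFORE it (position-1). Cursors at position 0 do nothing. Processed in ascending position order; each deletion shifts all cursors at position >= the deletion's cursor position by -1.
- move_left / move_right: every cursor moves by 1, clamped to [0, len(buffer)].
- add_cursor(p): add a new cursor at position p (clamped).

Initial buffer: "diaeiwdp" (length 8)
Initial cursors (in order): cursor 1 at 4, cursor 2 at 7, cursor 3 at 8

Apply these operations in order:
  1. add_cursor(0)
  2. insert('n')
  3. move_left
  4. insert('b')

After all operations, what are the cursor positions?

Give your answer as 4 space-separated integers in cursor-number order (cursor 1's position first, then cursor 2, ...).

After op 1 (add_cursor(0)): buffer="diaeiwdp" (len 8), cursors c4@0 c1@4 c2@7 c3@8, authorship ........
After op 2 (insert('n')): buffer="ndiaeniwdnpn" (len 12), cursors c4@1 c1@6 c2@10 c3@12, authorship 4....1...2.3
After op 3 (move_left): buffer="ndiaeniwdnpn" (len 12), cursors c4@0 c1@5 c2@9 c3@11, authorship 4....1...2.3
After op 4 (insert('b')): buffer="bndiaebniwdbnpbn" (len 16), cursors c4@1 c1@7 c2@12 c3@15, authorship 44....11...22.33

Answer: 7 12 15 1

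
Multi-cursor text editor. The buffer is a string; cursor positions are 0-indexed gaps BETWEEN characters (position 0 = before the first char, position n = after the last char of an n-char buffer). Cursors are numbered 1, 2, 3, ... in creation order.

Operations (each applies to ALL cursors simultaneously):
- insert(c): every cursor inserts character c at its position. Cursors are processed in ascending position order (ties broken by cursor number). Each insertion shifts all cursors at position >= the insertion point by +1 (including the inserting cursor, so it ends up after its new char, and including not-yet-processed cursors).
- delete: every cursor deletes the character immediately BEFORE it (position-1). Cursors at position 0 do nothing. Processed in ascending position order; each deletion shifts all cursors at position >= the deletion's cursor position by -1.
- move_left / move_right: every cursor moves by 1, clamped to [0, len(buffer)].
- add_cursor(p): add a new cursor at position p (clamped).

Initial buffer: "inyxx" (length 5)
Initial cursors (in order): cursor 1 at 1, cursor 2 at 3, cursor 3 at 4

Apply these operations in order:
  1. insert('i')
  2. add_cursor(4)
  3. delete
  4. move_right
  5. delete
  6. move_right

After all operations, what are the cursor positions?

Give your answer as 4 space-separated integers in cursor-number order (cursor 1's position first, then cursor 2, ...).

After op 1 (insert('i')): buffer="iinyixix" (len 8), cursors c1@2 c2@5 c3@7, authorship .1..2.3.
After op 2 (add_cursor(4)): buffer="iinyixix" (len 8), cursors c1@2 c4@4 c2@5 c3@7, authorship .1..2.3.
After op 3 (delete): buffer="inxx" (len 4), cursors c1@1 c2@2 c4@2 c3@3, authorship ....
After op 4 (move_right): buffer="inxx" (len 4), cursors c1@2 c2@3 c4@3 c3@4, authorship ....
After op 5 (delete): buffer="" (len 0), cursors c1@0 c2@0 c3@0 c4@0, authorship 
After op 6 (move_right): buffer="" (len 0), cursors c1@0 c2@0 c3@0 c4@0, authorship 

Answer: 0 0 0 0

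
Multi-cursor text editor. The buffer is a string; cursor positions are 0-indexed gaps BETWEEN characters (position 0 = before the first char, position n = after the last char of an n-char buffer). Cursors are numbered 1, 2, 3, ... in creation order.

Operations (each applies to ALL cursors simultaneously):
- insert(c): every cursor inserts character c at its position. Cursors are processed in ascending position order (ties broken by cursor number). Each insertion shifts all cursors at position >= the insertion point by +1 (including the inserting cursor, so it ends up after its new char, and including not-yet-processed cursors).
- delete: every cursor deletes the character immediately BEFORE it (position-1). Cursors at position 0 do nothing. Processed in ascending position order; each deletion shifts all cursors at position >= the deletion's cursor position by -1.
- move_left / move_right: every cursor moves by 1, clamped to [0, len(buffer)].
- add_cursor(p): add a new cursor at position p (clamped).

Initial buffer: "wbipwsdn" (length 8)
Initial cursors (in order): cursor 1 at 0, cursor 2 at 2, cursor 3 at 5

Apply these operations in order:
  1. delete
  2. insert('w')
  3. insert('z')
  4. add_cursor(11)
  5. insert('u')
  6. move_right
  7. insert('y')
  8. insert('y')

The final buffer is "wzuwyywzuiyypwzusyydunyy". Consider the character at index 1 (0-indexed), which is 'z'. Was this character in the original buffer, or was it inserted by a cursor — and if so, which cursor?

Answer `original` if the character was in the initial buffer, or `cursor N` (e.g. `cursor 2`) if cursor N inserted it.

Answer: cursor 1

Derivation:
After op 1 (delete): buffer="wipsdn" (len 6), cursors c1@0 c2@1 c3@3, authorship ......
After op 2 (insert('w')): buffer="wwwipwsdn" (len 9), cursors c1@1 c2@3 c3@6, authorship 1.2..3...
After op 3 (insert('z')): buffer="wzwwzipwzsdn" (len 12), cursors c1@2 c2@5 c3@9, authorship 11.22..33...
After op 4 (add_cursor(11)): buffer="wzwwzipwzsdn" (len 12), cursors c1@2 c2@5 c3@9 c4@11, authorship 11.22..33...
After op 5 (insert('u')): buffer="wzuwwzuipwzusdun" (len 16), cursors c1@3 c2@7 c3@12 c4@15, authorship 111.222..333..4.
After op 6 (move_right): buffer="wzuwwzuipwzusdun" (len 16), cursors c1@4 c2@8 c3@13 c4@16, authorship 111.222..333..4.
After op 7 (insert('y')): buffer="wzuwywzuiypwzusyduny" (len 20), cursors c1@5 c2@10 c3@16 c4@20, authorship 111.1222.2.333.3.4.4
After op 8 (insert('y')): buffer="wzuwyywzuiyypwzusyydunyy" (len 24), cursors c1@6 c2@12 c3@19 c4@24, authorship 111.11222.22.333.33.4.44
Authorship (.=original, N=cursor N): 1 1 1 . 1 1 2 2 2 . 2 2 . 3 3 3 . 3 3 . 4 . 4 4
Index 1: author = 1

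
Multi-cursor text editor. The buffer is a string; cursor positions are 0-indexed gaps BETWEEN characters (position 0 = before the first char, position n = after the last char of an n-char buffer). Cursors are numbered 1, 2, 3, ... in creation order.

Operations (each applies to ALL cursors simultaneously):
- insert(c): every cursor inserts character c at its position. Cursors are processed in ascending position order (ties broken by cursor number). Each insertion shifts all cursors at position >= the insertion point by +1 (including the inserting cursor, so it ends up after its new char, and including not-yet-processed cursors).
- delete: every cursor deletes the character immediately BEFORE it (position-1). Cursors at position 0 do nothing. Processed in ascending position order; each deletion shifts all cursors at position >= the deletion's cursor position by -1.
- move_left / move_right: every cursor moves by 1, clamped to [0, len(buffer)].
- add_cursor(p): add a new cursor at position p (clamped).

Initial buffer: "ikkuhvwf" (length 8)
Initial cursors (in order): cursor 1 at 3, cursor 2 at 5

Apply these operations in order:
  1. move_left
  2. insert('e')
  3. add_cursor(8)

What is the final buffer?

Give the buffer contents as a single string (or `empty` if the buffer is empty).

Answer: ikekuehvwf

Derivation:
After op 1 (move_left): buffer="ikkuhvwf" (len 8), cursors c1@2 c2@4, authorship ........
After op 2 (insert('e')): buffer="ikekuehvwf" (len 10), cursors c1@3 c2@6, authorship ..1..2....
After op 3 (add_cursor(8)): buffer="ikekuehvwf" (len 10), cursors c1@3 c2@6 c3@8, authorship ..1..2....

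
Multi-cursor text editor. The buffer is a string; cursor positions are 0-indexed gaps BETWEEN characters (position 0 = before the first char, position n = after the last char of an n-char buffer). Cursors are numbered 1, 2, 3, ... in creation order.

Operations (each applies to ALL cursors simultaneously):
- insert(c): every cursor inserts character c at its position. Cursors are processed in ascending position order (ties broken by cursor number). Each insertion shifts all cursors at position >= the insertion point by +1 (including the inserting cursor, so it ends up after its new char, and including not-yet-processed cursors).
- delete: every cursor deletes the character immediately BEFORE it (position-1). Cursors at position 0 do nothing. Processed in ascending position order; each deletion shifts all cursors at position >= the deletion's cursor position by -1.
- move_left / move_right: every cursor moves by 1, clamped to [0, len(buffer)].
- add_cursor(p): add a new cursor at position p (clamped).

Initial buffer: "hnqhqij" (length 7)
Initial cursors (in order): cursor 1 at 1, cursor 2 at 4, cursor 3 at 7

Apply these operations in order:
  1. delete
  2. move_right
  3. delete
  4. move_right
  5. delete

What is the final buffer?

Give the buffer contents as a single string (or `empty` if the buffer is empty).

After op 1 (delete): buffer="nqqi" (len 4), cursors c1@0 c2@2 c3@4, authorship ....
After op 2 (move_right): buffer="nqqi" (len 4), cursors c1@1 c2@3 c3@4, authorship ....
After op 3 (delete): buffer="q" (len 1), cursors c1@0 c2@1 c3@1, authorship .
After op 4 (move_right): buffer="q" (len 1), cursors c1@1 c2@1 c3@1, authorship .
After op 5 (delete): buffer="" (len 0), cursors c1@0 c2@0 c3@0, authorship 

Answer: empty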